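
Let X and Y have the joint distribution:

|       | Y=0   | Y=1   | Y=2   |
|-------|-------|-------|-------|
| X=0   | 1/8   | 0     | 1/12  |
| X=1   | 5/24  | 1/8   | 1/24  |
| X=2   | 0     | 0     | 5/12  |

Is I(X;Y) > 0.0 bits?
Marginal P(X) (row sums):
  P(X=0) = 1/8 + 0 + 1/12 = 5/24
  P(X=1) = 5/24 + 1/8 + 1/24 = 3/8
  P(X=2) = 0 + 0 + 5/12 = 5/12
Marginal P(Y) (column sums):
  P(Y=0) = 1/8 + 5/24 + 0 = 1/3
  P(Y=1) = 0 + 1/8 + 0 = 1/8
  P(Y=2) = 1/12 + 1/24 + 5/12 = 13/24

H(X) = -[(5/24)·log₂(5/24) + (3/8)·log₂(3/8) + (5/12)·log₂(5/12)]
  = 0.4715 + 0.5306 + 0.5263
  = 1.5284 bits
H(Y) = -[(1/3)·log₂(1/3) + (1/8)·log₂(1/8) + (13/24)·log₂(13/24)]
  = 0.5283 + 0.3750 + 0.4791
  = 1.3824 bits
H(X,Y) = -[(1/8)·log₂(1/8) + (1/12)·log₂(1/12) + (5/24)·log₂(5/24) + (1/8)·log₂(1/8) + (1/24)·log₂(1/24) + (5/12)·log₂(5/12)]
  = 0.3750 + 0.2987 + 0.4715 + 0.3750 + 0.1910 + 0.5263
  = 2.2375 bits

I(X;Y) = H(X) + H(Y) - H(X,Y)
  = 1.5284 + 1.3824 - 2.2375
  = 0.6733 bits

Yes. I(X;Y) = 0.6733 bits, which is > 0.0 bits.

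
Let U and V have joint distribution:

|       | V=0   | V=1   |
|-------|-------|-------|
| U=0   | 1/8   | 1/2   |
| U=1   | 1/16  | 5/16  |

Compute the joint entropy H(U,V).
H(U,V) = -Σ P(U,V) log₂ P(U,V), summed over the non-zero cells:
H(U,V) = -[(1/8)·log₂(1/8) + (1/2)·log₂(1/2) + (1/16)·log₂(1/16) + (5/16)·log₂(5/16)]
  = 0.3750 + 0.5000 + 0.2500 + 0.5244
  = 1.6494 bits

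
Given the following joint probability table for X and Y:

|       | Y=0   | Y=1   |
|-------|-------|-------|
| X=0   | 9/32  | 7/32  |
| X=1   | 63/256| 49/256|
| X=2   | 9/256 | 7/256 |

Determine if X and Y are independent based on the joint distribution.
Marginal P(X) (row sums):
  P(X=0) = 9/32 + 7/32 = 1/2
  P(X=1) = 63/256 + 49/256 = 7/16
  P(X=2) = 9/256 + 7/256 = 1/16
Marginal P(Y) (column sums):
  P(Y=0) = 9/32 + 63/256 + 9/256 = 9/16
  P(Y=1) = 7/32 + 49/256 + 7/256 = 7/16

X and Y are independent iff P(X=i,Y=j) = P(X=i)·P(Y=j) for every cell.
  P(X=0)·P(Y=0) = 1/2 × 9/16 = 9/32 = P(X=0,Y=0) ✓
  P(X=0)·P(Y=1) = 1/2 × 7/16 = 7/32 = P(X=0,Y=1) ✓
  P(X=1)·P(Y=0) = 7/16 × 9/16 = 63/256 = P(X=1,Y=0) ✓
  P(X=1)·P(Y=1) = 7/16 × 7/16 = 49/256 = P(X=1,Y=1) ✓
  P(X=2)·P(Y=0) = 1/16 × 9/16 = 9/256 = P(X=2,Y=0) ✓
  P(X=2)·P(Y=1) = 1/16 × 7/16 = 7/256 = P(X=2,Y=1) ✓

Yes, X and Y are independent: every cell factors, so I(X;Y) = 0 bits.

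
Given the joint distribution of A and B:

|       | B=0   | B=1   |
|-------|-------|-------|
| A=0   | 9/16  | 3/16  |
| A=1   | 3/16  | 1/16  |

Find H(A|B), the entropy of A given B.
Marginal P(B) (column sums):
  P(B=0) = 9/16 + 3/16 = 3/4
  P(B=1) = 3/16 + 1/16 = 1/4

H(A|B) = -Σ P(A,B)·log₂ P(A|B), where P(A|B) = P(A,B) / P(B)
  (A=0,B=0): P(A|B) = (9/16)/(3/4) = 3/4;  -(9/16)·log₂(3/4) = 0.2335
  (A=0,B=1): P(A|B) = (3/16)/(1/4) = 3/4;  -(3/16)·log₂(3/4) = 0.0778
  (A=1,B=0): P(A|B) = (3/16)/(3/4) = 1/4;  -(3/16)·log₂(1/4) = 0.3750
  (A=1,B=1): P(A|B) = (1/16)/(1/4) = 1/4;  -(1/16)·log₂(1/4) = 0.1250
H(A|B) = 0.2335 + 0.0778 + 0.3750 + 0.1250
  = 0.8113 bits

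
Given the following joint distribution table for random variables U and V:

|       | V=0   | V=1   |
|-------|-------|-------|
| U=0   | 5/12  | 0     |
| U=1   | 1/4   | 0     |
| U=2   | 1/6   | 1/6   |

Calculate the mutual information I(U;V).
Marginal P(U) (row sums):
  P(U=0) = 5/12 + 0 = 5/12
  P(U=1) = 1/4 + 0 = 1/4
  P(U=2) = 1/6 + 1/6 = 1/3
Marginal P(V) (column sums):
  P(V=0) = 5/12 + 1/4 + 1/6 = 5/6
  P(V=1) = 0 + 0 + 1/6 = 1/6

H(U) = -[(5/12)·log₂(5/12) + (1/4)·log₂(1/4) + (1/3)·log₂(1/3)]
  = 0.5263 + 0.5000 + 0.5283
  = 1.5546 bits
H(V) = -[(5/6)·log₂(5/6) + (1/6)·log₂(1/6)]
  = 0.2192 + 0.4308
  = 0.6500 bits
H(U,V) = -[(5/12)·log₂(5/12) + (1/4)·log₂(1/4) + (1/6)·log₂(1/6) + (1/6)·log₂(1/6)]
  = 0.5263 + 0.5000 + 0.4308 + 0.4308
  = 1.8879 bits

I(U;V) = H(U) + H(V) - H(U,V)
  = 1.5546 + 0.6500 - 1.8879
  = 0.3167 bits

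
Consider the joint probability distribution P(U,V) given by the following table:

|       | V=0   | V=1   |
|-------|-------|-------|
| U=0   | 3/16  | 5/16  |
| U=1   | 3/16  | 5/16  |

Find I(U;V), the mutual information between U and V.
Marginal P(U) (row sums):
  P(U=0) = 3/16 + 5/16 = 1/2
  P(U=1) = 3/16 + 5/16 = 1/2
Marginal P(V) (column sums):
  P(V=0) = 3/16 + 3/16 = 3/8
  P(V=1) = 5/16 + 5/16 = 5/8

H(U) = -[(1/2)·log₂(1/2) + (1/2)·log₂(1/2)]
  = 0.5000 + 0.5000
  = 1.0000 bits
H(V) = -[(3/8)·log₂(3/8) + (5/8)·log₂(5/8)]
  = 0.5306 + 0.4238
  = 0.9544 bits
H(U,V) = -[(3/16)·log₂(3/16) + (5/16)·log₂(5/16) + (3/16)·log₂(3/16) + (5/16)·log₂(5/16)]
  = 0.4528 + 0.5244 + 0.4528 + 0.5244
  = 1.9544 bits

I(U;V) = H(U) + H(V) - H(U,V)
  = 1.0000 + 0.9544 - 1.9544
  = 0.0000 bits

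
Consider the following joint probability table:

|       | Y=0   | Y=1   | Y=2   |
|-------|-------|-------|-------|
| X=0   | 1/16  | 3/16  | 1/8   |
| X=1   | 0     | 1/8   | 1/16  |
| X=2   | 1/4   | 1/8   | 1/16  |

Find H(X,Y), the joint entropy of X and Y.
H(X,Y) = -Σ P(X,Y) log₂ P(X,Y), summed over the non-zero cells:
H(X,Y) = -[(1/16)·log₂(1/16) + (3/16)·log₂(3/16) + (1/8)·log₂(1/8) + (1/8)·log₂(1/8) + (1/16)·log₂(1/16) + (1/4)·log₂(1/4) + (1/8)·log₂(1/8) + (1/16)·log₂(1/16)]
  = 0.2500 + 0.4528 + 0.3750 + 0.3750 + 0.2500 + 0.5000 + 0.3750 + 0.2500
  = 2.8278 bits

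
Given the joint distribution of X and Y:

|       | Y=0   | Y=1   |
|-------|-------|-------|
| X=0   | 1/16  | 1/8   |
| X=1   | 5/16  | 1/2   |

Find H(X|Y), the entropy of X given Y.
Marginal P(Y) (column sums):
  P(Y=0) = 1/16 + 5/16 = 3/8
  P(Y=1) = 1/8 + 1/2 = 5/8

H(X|Y) = -Σ P(X,Y)·log₂ P(X|Y), where P(X|Y) = P(X,Y) / P(Y)
  (X=0,Y=0): P(X|Y) = (1/16)/(3/8) = 1/6;  -(1/16)·log₂(1/6) = 0.1616
  (X=0,Y=1): P(X|Y) = (1/8)/(5/8) = 1/5;  -(1/8)·log₂(1/5) = 0.2902
  (X=1,Y=0): P(X|Y) = (5/16)/(3/8) = 5/6;  -(5/16)·log₂(5/6) = 0.0822
  (X=1,Y=1): P(X|Y) = (1/2)/(5/8) = 4/5;  -(1/2)·log₂(4/5) = 0.1610
H(X|Y) = 0.1616 + 0.2902 + 0.0822 + 0.1610
  = 0.6950 bits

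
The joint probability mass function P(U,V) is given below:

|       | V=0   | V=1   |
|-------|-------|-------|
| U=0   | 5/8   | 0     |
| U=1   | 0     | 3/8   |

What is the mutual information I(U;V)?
Marginal P(U) (row sums):
  P(U=0) = 5/8 + 0 = 5/8
  P(U=1) = 0 + 3/8 = 3/8
Marginal P(V) (column sums):
  P(V=0) = 5/8 + 0 = 5/8
  P(V=1) = 0 + 3/8 = 3/8

H(U) = -[(5/8)·log₂(5/8) + (3/8)·log₂(3/8)]
  = 0.4238 + 0.5306
  = 0.9544 bits
H(V) = -[(5/8)·log₂(5/8) + (3/8)·log₂(3/8)]
  = 0.4238 + 0.5306
  = 0.9544 bits
H(U,V) = -[(5/8)·log₂(5/8) + (3/8)·log₂(3/8)]
  = 0.4238 + 0.5306
  = 0.9544 bits

I(U;V) = H(U) + H(V) - H(U,V)
  = 0.9544 + 0.9544 - 0.9544
  = 0.9544 bits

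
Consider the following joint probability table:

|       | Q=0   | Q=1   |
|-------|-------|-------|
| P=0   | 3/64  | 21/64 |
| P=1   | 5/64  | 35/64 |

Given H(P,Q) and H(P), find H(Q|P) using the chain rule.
From the chain rule: H(P,Q) = H(P) + H(Q|P)
Therefore: H(Q|P) = H(P,Q) - H(P)

H(P,Q) = -[(3/64)·log₂(3/64) + (21/64)·log₂(21/64) + (5/64)·log₂(5/64) + (35/64)·log₂(35/64)]
  = 0.2070 + 0.5275 + 0.2873 + 0.4762
  = 1.4980 bits
Marginal P(P) (row sums):
  P(P=0) = 3/64 + 21/64 = 3/8
  P(P=1) = 5/64 + 35/64 = 5/8
H(P) = -[(3/8)·log₂(3/8) + (5/8)·log₂(5/8)]
  = 0.5306 + 0.4238
  = 0.9544 bits

H(Q|P) = 1.4980 - 0.9544 = 0.5436 bits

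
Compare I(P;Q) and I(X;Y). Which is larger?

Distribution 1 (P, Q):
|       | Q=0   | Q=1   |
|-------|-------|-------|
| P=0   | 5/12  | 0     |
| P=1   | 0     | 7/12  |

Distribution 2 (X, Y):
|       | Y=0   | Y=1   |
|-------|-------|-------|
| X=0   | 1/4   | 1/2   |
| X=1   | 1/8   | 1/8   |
Distribution 1 (P, Q):
Marginal P(P) (row sums):
  P(P=0) = 5/12 + 0 = 5/12
  P(P=1) = 0 + 7/12 = 7/12
Marginal P(Q) (column sums):
  P(Q=0) = 5/12 + 0 = 5/12
  P(Q=1) = 0 + 7/12 = 7/12

H(P) = -[(5/12)·log₂(5/12) + (7/12)·log₂(7/12)]
  = 0.5263 + 0.4536
  = 0.9799 bits
H(Q) = -[(5/12)·log₂(5/12) + (7/12)·log₂(7/12)]
  = 0.5263 + 0.4536
  = 0.9799 bits
H(P,Q) = -[(5/12)·log₂(5/12) + (7/12)·log₂(7/12)]
  = 0.5263 + 0.4536
  = 0.9799 bits

I(P;Q) = H(P) + H(Q) - H(P,Q)
  = 0.9799 + 0.9799 - 0.9799
  = 0.9799 bits

Distribution 2 (X, Y):
Marginal P(X) (row sums):
  P(X=0) = 1/4 + 1/2 = 3/4
  P(X=1) = 1/8 + 1/8 = 1/4
Marginal P(Y) (column sums):
  P(Y=0) = 1/4 + 1/8 = 3/8
  P(Y=1) = 1/2 + 1/8 = 5/8

H(X) = -[(3/4)·log₂(3/4) + (1/4)·log₂(1/4)]
  = 0.3113 + 0.5000
  = 0.8113 bits
H(Y) = -[(3/8)·log₂(3/8) + (5/8)·log₂(5/8)]
  = 0.5306 + 0.4238
  = 0.9544 bits
H(X,Y) = -[(1/4)·log₂(1/4) + (1/2)·log₂(1/2) + (1/8)·log₂(1/8) + (1/8)·log₂(1/8)]
  = 0.5000 + 0.5000 + 0.3750 + 0.3750
  = 1.7500 bits

I(X;Y) = H(X) + H(Y) - H(X,Y)
  = 0.8113 + 0.9544 - 1.7500
  = 0.0157 bits

I(P;Q) = 0.9799 bits > I(X;Y) = 0.0157 bits, so (P, Q) has the higher mutual information (stronger dependence).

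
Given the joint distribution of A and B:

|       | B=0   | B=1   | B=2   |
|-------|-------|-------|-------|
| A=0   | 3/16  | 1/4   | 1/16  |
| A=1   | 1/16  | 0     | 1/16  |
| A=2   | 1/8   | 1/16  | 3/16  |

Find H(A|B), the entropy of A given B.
Marginal P(B) (column sums):
  P(B=0) = 3/16 + 1/16 + 1/8 = 3/8
  P(B=1) = 1/4 + 0 + 1/16 = 5/16
  P(B=2) = 1/16 + 1/16 + 3/16 = 5/16

H(A|B) = -Σ P(A,B)·log₂ P(A|B), where P(A|B) = P(A,B) / P(B)
  (cells with P(A,B) = 0 contribute 0)
  (A=0,B=0): P(A|B) = (3/16)/(3/8) = 1/2;  -(3/16)·log₂(1/2) = 0.1875
  (A=0,B=1): P(A|B) = (1/4)/(5/16) = 4/5;  -(1/4)·log₂(4/5) = 0.0805
  (A=0,B=2): P(A|B) = (1/16)/(5/16) = 1/5;  -(1/16)·log₂(1/5) = 0.1451
  (A=1,B=0): P(A|B) = (1/16)/(3/8) = 1/6;  -(1/16)·log₂(1/6) = 0.1616
  (A=1,B=2): P(A|B) = (1/16)/(5/16) = 1/5;  -(1/16)·log₂(1/5) = 0.1451
  (A=2,B=0): P(A|B) = (1/8)/(3/8) = 1/3;  -(1/8)·log₂(1/3) = 0.1981
  (A=2,B=1): P(A|B) = (1/16)/(5/16) = 1/5;  -(1/16)·log₂(1/5) = 0.1451
  (A=2,B=2): P(A|B) = (3/16)/(5/16) = 3/5;  -(3/16)·log₂(3/5) = 0.1382
H(A|B) = 0.1875 + 0.0805 + 0.1451 + 0.1616 + 0.1451 + 0.1981 + 0.1451 + 0.1382
  = 1.2012 bits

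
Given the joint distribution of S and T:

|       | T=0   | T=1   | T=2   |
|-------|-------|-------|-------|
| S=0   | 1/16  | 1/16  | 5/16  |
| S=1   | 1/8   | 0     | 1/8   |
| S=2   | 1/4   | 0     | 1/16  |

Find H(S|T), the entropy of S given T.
Marginal P(T) (column sums):
  P(T=0) = 1/16 + 1/8 + 1/4 = 7/16
  P(T=1) = 1/16 + 0 + 0 = 1/16
  P(T=2) = 5/16 + 1/8 + 1/16 = 1/2

H(S|T) = -Σ P(S,T)·log₂ P(S|T), where P(S|T) = P(S,T) / P(T)
  (cells with P(S,T) = 0 contribute 0)
  (S=0,T=0): P(S|T) = (1/16)/(7/16) = 1/7;  -(1/16)·log₂(1/7) = 0.1755
  (S=0,T=1): P(S|T) = (1/16)/(1/16) = 1;  -(1/16)·log₂(1) = 0.0000
  (S=0,T=2): P(S|T) = (5/16)/(1/2) = 5/8;  -(5/16)·log₂(5/8) = 0.2119
  (S=1,T=0): P(S|T) = (1/8)/(7/16) = 2/7;  -(1/8)·log₂(2/7) = 0.2259
  (S=1,T=2): P(S|T) = (1/8)/(1/2) = 1/4;  -(1/8)·log₂(1/4) = 0.2500
  (S=2,T=0): P(S|T) = (1/4)/(7/16) = 4/7;  -(1/4)·log₂(4/7) = 0.2018
  (S=2,T=2): P(S|T) = (1/16)/(1/2) = 1/8;  -(1/16)·log₂(1/8) = 0.1875
H(S|T) = 0.1755 + 0.0000 + 0.2119 + 0.2259 + 0.2500 + 0.2018 + 0.1875
  = 1.2526 bits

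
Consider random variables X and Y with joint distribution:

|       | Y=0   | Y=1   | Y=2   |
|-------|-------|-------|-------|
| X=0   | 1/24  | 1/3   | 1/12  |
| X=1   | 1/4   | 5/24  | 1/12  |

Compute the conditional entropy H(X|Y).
Marginal P(Y) (column sums):
  P(Y=0) = 1/24 + 1/4 = 7/24
  P(Y=1) = 1/3 + 5/24 = 13/24
  P(Y=2) = 1/12 + 1/12 = 1/6

H(X|Y) = -Σ P(X,Y)·log₂ P(X|Y), where P(X|Y) = P(X,Y) / P(Y)
  (X=0,Y=0): P(X|Y) = (1/24)/(7/24) = 1/7;  -(1/24)·log₂(1/7) = 0.1170
  (X=0,Y=1): P(X|Y) = (1/3)/(13/24) = 8/13;  -(1/3)·log₂(8/13) = 0.2335
  (X=0,Y=2): P(X|Y) = (1/12)/(1/6) = 1/2;  -(1/12)·log₂(1/2) = 0.0833
  (X=1,Y=0): P(X|Y) = (1/4)/(7/24) = 6/7;  -(1/4)·log₂(6/7) = 0.0556
  (X=1,Y=1): P(X|Y) = (5/24)/(13/24) = 5/13;  -(5/24)·log₂(5/13) = 0.2872
  (X=1,Y=2): P(X|Y) = (1/12)/(1/6) = 1/2;  -(1/12)·log₂(1/2) = 0.0833
H(X|Y) = 0.1170 + 0.2335 + 0.0833 + 0.0556 + 0.2872 + 0.0833
  = 0.8599 bits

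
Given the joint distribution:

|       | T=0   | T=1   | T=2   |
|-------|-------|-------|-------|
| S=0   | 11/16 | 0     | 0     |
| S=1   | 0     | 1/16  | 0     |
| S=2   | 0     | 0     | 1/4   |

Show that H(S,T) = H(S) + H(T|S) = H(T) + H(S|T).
Marginal P(S) (row sums):
  P(S=0) = 11/16 + 0 + 0 = 11/16
  P(S=1) = 0 + 1/16 + 0 = 1/16
  P(S=2) = 0 + 0 + 1/4 = 1/4
Marginal P(T) (column sums):
  P(T=0) = 11/16 + 0 + 0 = 11/16
  P(T=1) = 0 + 1/16 + 0 = 1/16
  P(T=2) = 0 + 0 + 1/4 = 1/4

Decomposition 1: H(S) + H(T|S)
H(S) = -[(11/16)·log₂(11/16) + (1/16)·log₂(1/16) + (1/4)·log₂(1/4)]
  = 0.3716 + 0.2500 + 0.5000
  = 1.1216 bits
H(T|S) = -Σ P(S,T)·log₂ P(T|S), where P(T|S) = P(S,T) / P(S)
  (cells with P(S,T) = 0 contribute 0)
  (S=0,T=0): P(T|S) = (11/16)/(11/16) = 1;  -(11/16)·log₂(1) = 0.0000
  (S=1,T=1): P(T|S) = (1/16)/(1/16) = 1;  -(1/16)·log₂(1) = 0.0000
  (S=2,T=2): P(T|S) = (1/4)/(1/4) = 1;  -(1/4)·log₂(1) = 0.0000
H(T|S) = 0.0000 + 0.0000 + 0.0000
  = 0.0000 bits
H(S) + H(T|S) = 1.1216 + 0.0000 = 1.1216 bits

Decomposition 2: H(T) + H(S|T)
H(T) = -[(11/16)·log₂(11/16) + (1/16)·log₂(1/16) + (1/4)·log₂(1/4)]
  = 0.3716 + 0.2500 + 0.5000
  = 1.1216 bits
H(S|T) = -Σ P(S,T)·log₂ P(S|T), where P(S|T) = P(S,T) / P(T)
  (cells with P(S,T) = 0 contribute 0)
  (S=0,T=0): P(S|T) = (11/16)/(11/16) = 1;  -(11/16)·log₂(1) = 0.0000
  (S=1,T=1): P(S|T) = (1/16)/(1/16) = 1;  -(1/16)·log₂(1) = 0.0000
  (S=2,T=2): P(S|T) = (1/4)/(1/4) = 1;  -(1/4)·log₂(1) = 0.0000
H(S|T) = 0.0000 + 0.0000 + 0.0000
  = 0.0000 bits
H(T) + H(S|T) = 1.1216 + 0.0000 = 1.1216 bits

Direct computation of the joint entropy:
H(S,T) = -[(11/16)·log₂(11/16) + (1/16)·log₂(1/16) + (1/4)·log₂(1/4)]
  = 0.3716 + 0.2500 + 0.5000
  = 1.1216 bits

All three agree: H(S,T) = 1.1216 bits ✓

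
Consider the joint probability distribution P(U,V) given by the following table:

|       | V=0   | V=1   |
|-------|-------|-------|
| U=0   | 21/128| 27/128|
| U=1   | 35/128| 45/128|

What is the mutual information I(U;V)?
Marginal P(U) (row sums):
  P(U=0) = 21/128 + 27/128 = 3/8
  P(U=1) = 35/128 + 45/128 = 5/8
Marginal P(V) (column sums):
  P(V=0) = 21/128 + 35/128 = 7/16
  P(V=1) = 27/128 + 45/128 = 9/16

H(U) = -[(3/8)·log₂(3/8) + (5/8)·log₂(5/8)]
  = 0.5306 + 0.4238
  = 0.9544 bits
H(V) = -[(7/16)·log₂(7/16) + (9/16)·log₂(9/16)]
  = 0.5218 + 0.4669
  = 0.9887 bits
H(U,V) = -[(21/128)·log₂(21/128) + (27/128)·log₂(27/128) + (35/128)·log₂(35/128) + (45/128)·log₂(45/128)]
  = 0.4278 + 0.4736 + 0.5115 + 0.5302
  = 1.9431 bits

I(U;V) = H(U) + H(V) - H(U,V)
  = 0.9544 + 0.9887 - 1.9431
  = 0.0000 bits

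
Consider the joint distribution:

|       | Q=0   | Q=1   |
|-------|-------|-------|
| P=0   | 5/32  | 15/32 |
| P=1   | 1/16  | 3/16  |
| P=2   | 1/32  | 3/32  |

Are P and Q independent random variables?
Marginal P(P) (row sums):
  P(P=0) = 5/32 + 15/32 = 5/8
  P(P=1) = 1/16 + 3/16 = 1/4
  P(P=2) = 1/32 + 3/32 = 1/8
Marginal P(Q) (column sums):
  P(Q=0) = 5/32 + 1/16 + 1/32 = 1/4
  P(Q=1) = 15/32 + 3/16 + 3/32 = 3/4

P and Q are independent iff P(P=i,Q=j) = P(P=i)·P(Q=j) for every cell.
  P(P=0)·P(Q=0) = 5/8 × 1/4 = 5/32 = P(P=0,Q=0) ✓
  P(P=0)·P(Q=1) = 5/8 × 3/4 = 15/32 = P(P=0,Q=1) ✓
  P(P=1)·P(Q=0) = 1/4 × 1/4 = 1/16 = P(P=1,Q=0) ✓
  P(P=1)·P(Q=1) = 1/4 × 3/4 = 3/16 = P(P=1,Q=1) ✓
  P(P=2)·P(Q=0) = 1/8 × 1/4 = 1/32 = P(P=2,Q=0) ✓
  P(P=2)·P(Q=1) = 1/8 × 3/4 = 3/32 = P(P=2,Q=1) ✓

Yes, P and Q are independent: every cell factors, so I(P;Q) = 0 bits.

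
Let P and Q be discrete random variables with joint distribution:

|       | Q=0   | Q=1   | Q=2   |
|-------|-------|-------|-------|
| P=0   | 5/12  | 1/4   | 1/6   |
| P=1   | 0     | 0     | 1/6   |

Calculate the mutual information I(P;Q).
Marginal P(P) (row sums):
  P(P=0) = 5/12 + 1/4 + 1/6 = 5/6
  P(P=1) = 0 + 0 + 1/6 = 1/6
Marginal P(Q) (column sums):
  P(Q=0) = 5/12 + 0 = 5/12
  P(Q=1) = 1/4 + 0 = 1/4
  P(Q=2) = 1/6 + 1/6 = 1/3

H(P) = -[(5/6)·log₂(5/6) + (1/6)·log₂(1/6)]
  = 0.2192 + 0.4308
  = 0.6500 bits
H(Q) = -[(5/12)·log₂(5/12) + (1/4)·log₂(1/4) + (1/3)·log₂(1/3)]
  = 0.5263 + 0.5000 + 0.5283
  = 1.5546 bits
H(P,Q) = -[(5/12)·log₂(5/12) + (1/4)·log₂(1/4) + (1/6)·log₂(1/6) + (1/6)·log₂(1/6)]
  = 0.5263 + 0.5000 + 0.4308 + 0.4308
  = 1.8879 bits

I(P;Q) = H(P) + H(Q) - H(P,Q)
  = 0.6500 + 1.5546 - 1.8879
  = 0.3167 bits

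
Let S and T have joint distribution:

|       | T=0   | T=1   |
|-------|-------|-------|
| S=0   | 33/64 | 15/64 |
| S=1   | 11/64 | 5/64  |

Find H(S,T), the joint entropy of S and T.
H(S,T) = -Σ P(S,T) log₂ P(S,T), summed over the non-zero cells:
H(S,T) = -[(33/64)·log₂(33/64) + (15/64)·log₂(15/64) + (11/64)·log₂(11/64) + (5/64)·log₂(5/64)]
  = 0.4927 + 0.4906 + 0.4367 + 0.2873
  = 1.7073 bits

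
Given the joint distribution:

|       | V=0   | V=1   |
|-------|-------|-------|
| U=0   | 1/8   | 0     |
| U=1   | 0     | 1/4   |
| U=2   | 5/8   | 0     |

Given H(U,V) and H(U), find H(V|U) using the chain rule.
From the chain rule: H(U,V) = H(U) + H(V|U)
Therefore: H(V|U) = H(U,V) - H(U)

H(U,V) = -[(1/8)·log₂(1/8) + (1/4)·log₂(1/4) + (5/8)·log₂(5/8)]
  = 0.3750 + 0.5000 + 0.4238
  = 1.2988 bits
Marginal P(U) (row sums):
  P(U=0) = 1/8 + 0 = 1/8
  P(U=1) = 0 + 1/4 = 1/4
  P(U=2) = 5/8 + 0 = 5/8
H(U) = -[(1/8)·log₂(1/8) + (1/4)·log₂(1/4) + (5/8)·log₂(5/8)]
  = 0.3750 + 0.5000 + 0.4238
  = 1.2988 bits

H(V|U) = 1.2988 - 1.2988 = 0.0000 bits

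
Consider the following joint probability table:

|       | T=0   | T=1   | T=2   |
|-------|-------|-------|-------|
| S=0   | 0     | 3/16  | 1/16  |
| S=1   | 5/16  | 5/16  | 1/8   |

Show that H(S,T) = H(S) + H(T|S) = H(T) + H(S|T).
Marginal P(S) (row sums):
  P(S=0) = 0 + 3/16 + 1/16 = 1/4
  P(S=1) = 5/16 + 5/16 + 1/8 = 3/4
Marginal P(T) (column sums):
  P(T=0) = 0 + 5/16 = 5/16
  P(T=1) = 3/16 + 5/16 = 1/2
  P(T=2) = 1/16 + 1/8 = 3/16

Decomposition 1: H(S) + H(T|S)
H(S) = -[(1/4)·log₂(1/4) + (3/4)·log₂(3/4)]
  = 0.5000 + 0.3113
  = 0.8113 bits
H(T|S) = -Σ P(S,T)·log₂ P(T|S), where P(T|S) = P(S,T) / P(S)
  (cells with P(S,T) = 0 contribute 0)
  (S=0,T=1): P(T|S) = (3/16)/(1/4) = 3/4;  -(3/16)·log₂(3/4) = 0.0778
  (S=0,T=2): P(T|S) = (1/16)/(1/4) = 1/4;  -(1/16)·log₂(1/4) = 0.1250
  (S=1,T=0): P(T|S) = (5/16)/(3/4) = 5/12;  -(5/16)·log₂(5/12) = 0.3947
  (S=1,T=1): P(T|S) = (5/16)/(3/4) = 5/12;  -(5/16)·log₂(5/12) = 0.3947
  (S=1,T=2): P(T|S) = (1/8)/(3/4) = 1/6;  -(1/8)·log₂(1/6) = 0.3231
H(T|S) = 0.0778 + 0.1250 + 0.3947 + 0.3947 + 0.3231
  = 1.3153 bits
H(S) + H(T|S) = 0.8113 + 1.3153 = 2.1266 bits

Decomposition 2: H(T) + H(S|T)
H(T) = -[(5/16)·log₂(5/16) + (1/2)·log₂(1/2) + (3/16)·log₂(3/16)]
  = 0.5244 + 0.5000 + 0.4528
  = 1.4772 bits
H(S|T) = -Σ P(S,T)·log₂ P(S|T), where P(S|T) = P(S,T) / P(T)
  (cells with P(S,T) = 0 contribute 0)
  (S=0,T=1): P(S|T) = (3/16)/(1/2) = 3/8;  -(3/16)·log₂(3/8) = 0.2653
  (S=0,T=2): P(S|T) = (1/16)/(3/16) = 1/3;  -(1/16)·log₂(1/3) = 0.0991
  (S=1,T=0): P(S|T) = (5/16)/(5/16) = 1;  -(5/16)·log₂(1) = 0.0000
  (S=1,T=1): P(S|T) = (5/16)/(1/2) = 5/8;  -(5/16)·log₂(5/8) = 0.2119
  (S=1,T=2): P(S|T) = (1/8)/(3/16) = 2/3;  -(1/8)·log₂(2/3) = 0.0731
H(S|T) = 0.2653 + 0.0991 + 0.0000 + 0.2119 + 0.0731
  = 0.6494 bits
H(T) + H(S|T) = 1.4772 + 0.6494 = 2.1266 bits

Direct computation of the joint entropy:
H(S,T) = -[(3/16)·log₂(3/16) + (1/16)·log₂(1/16) + (5/16)·log₂(5/16) + (5/16)·log₂(5/16) + (1/8)·log₂(1/8)]
  = 0.4528 + 0.2500 + 0.5244 + 0.5244 + 0.3750
  = 2.1266 bits

All three agree: H(S,T) = 2.1266 bits ✓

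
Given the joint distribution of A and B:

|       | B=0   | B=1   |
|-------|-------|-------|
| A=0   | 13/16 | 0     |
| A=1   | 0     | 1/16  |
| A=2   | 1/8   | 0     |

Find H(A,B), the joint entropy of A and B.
H(A,B) = -Σ P(A,B) log₂ P(A,B), summed over the non-zero cells:
H(A,B) = -[(13/16)·log₂(13/16) + (1/16)·log₂(1/16) + (1/8)·log₂(1/8)]
  = 0.2434 + 0.2500 + 0.3750
  = 0.8684 bits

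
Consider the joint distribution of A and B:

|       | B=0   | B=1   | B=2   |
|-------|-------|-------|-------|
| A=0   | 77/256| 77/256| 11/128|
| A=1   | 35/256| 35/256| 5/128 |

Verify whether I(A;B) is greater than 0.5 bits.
Marginal P(A) (row sums):
  P(A=0) = 77/256 + 77/256 + 11/128 = 11/16
  P(A=1) = 35/256 + 35/256 + 5/128 = 5/16
Marginal P(B) (column sums):
  P(B=0) = 77/256 + 35/256 = 7/16
  P(B=1) = 77/256 + 35/256 = 7/16
  P(B=2) = 11/128 + 5/128 = 1/8

H(A) = -[(11/16)·log₂(11/16) + (5/16)·log₂(5/16)]
  = 0.3716 + 0.5244
  = 0.8960 bits
H(B) = -[(7/16)·log₂(7/16) + (7/16)·log₂(7/16) + (1/8)·log₂(1/8)]
  = 0.5218 + 0.5218 + 0.3750
  = 1.4186 bits
H(A,B) = -[(77/256)·log₂(77/256) + (77/256)·log₂(77/256) + (11/128)·log₂(11/128) + (35/256)·log₂(35/256) + (35/256)·log₂(35/256) + (5/128)·log₂(5/128)]
  = 0.5213 + 0.5213 + 0.3043 + 0.3925 + 0.3925 + 0.1827
  = 2.3146 bits

I(A;B) = H(A) + H(B) - H(A,B)
  = 0.8960 + 1.4186 - 2.3146
  = 0.0000 bits

No. I(A;B) = 0.0000 bits, which is ≤ 0.5 bits.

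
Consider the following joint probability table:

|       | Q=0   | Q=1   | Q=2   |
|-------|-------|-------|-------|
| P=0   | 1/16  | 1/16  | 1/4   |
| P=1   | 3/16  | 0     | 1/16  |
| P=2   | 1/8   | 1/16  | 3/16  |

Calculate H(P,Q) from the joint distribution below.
H(P,Q) = -Σ P(P,Q) log₂ P(P,Q), summed over the non-zero cells:
H(P,Q) = -[(1/16)·log₂(1/16) + (1/16)·log₂(1/16) + (1/4)·log₂(1/4) + (3/16)·log₂(3/16) + (1/16)·log₂(1/16) + (1/8)·log₂(1/8) + (1/16)·log₂(1/16) + (3/16)·log₂(3/16)]
  = 0.2500 + 0.2500 + 0.5000 + 0.4528 + 0.2500 + 0.3750 + 0.2500 + 0.4528
  = 2.7806 bits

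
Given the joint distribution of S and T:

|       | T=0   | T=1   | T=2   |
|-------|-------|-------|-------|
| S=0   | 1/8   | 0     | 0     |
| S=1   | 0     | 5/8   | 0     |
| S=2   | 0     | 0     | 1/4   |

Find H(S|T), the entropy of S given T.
Marginal P(T) (column sums):
  P(T=0) = 1/8 + 0 + 0 = 1/8
  P(T=1) = 0 + 5/8 + 0 = 5/8
  P(T=2) = 0 + 0 + 1/4 = 1/4

H(S|T) = -Σ P(S,T)·log₂ P(S|T), where P(S|T) = P(S,T) / P(T)
  (cells with P(S,T) = 0 contribute 0)
  (S=0,T=0): P(S|T) = (1/8)/(1/8) = 1;  -(1/8)·log₂(1) = 0.0000
  (S=1,T=1): P(S|T) = (5/8)/(5/8) = 1;  -(5/8)·log₂(1) = 0.0000
  (S=2,T=2): P(S|T) = (1/4)/(1/4) = 1;  -(1/4)·log₂(1) = 0.0000
H(S|T) = 0.0000 + 0.0000 + 0.0000
  = 0.0000 bits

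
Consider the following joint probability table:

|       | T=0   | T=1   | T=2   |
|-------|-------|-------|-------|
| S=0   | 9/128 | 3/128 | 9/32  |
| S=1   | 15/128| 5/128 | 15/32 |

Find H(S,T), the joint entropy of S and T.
H(S,T) = -Σ P(S,T) log₂ P(S,T), summed over the non-zero cells:
H(S,T) = -[(9/128)·log₂(9/128) + (3/128)·log₂(3/128) + (9/32)·log₂(9/32) + (15/128)·log₂(15/128) + (5/128)·log₂(5/128) + (15/32)·log₂(15/32)]
  = 0.2693 + 0.1269 + 0.5147 + 0.3625 + 0.1827 + 0.5124
  = 1.9685 bits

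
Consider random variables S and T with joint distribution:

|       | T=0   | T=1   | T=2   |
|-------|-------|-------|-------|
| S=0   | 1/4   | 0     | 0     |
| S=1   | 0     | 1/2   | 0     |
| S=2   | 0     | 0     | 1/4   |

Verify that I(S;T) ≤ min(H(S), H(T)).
Marginal P(S) (row sums):
  P(S=0) = 1/4 + 0 + 0 = 1/4
  P(S=1) = 0 + 1/2 + 0 = 1/2
  P(S=2) = 0 + 0 + 1/4 = 1/4
Marginal P(T) (column sums):
  P(T=0) = 1/4 + 0 + 0 = 1/4
  P(T=1) = 0 + 1/2 + 0 = 1/2
  P(T=2) = 0 + 0 + 1/4 = 1/4

H(S) = -[(1/4)·log₂(1/4) + (1/2)·log₂(1/2) + (1/4)·log₂(1/4)]
  = 0.5000 + 0.5000 + 0.5000
  = 1.5000 bits
H(T) = -[(1/4)·log₂(1/4) + (1/2)·log₂(1/2) + (1/4)·log₂(1/4)]
  = 0.5000 + 0.5000 + 0.5000
  = 1.5000 bits
H(S,T) = -[(1/4)·log₂(1/4) + (1/2)·log₂(1/2) + (1/4)·log₂(1/4)]
  = 0.5000 + 0.5000 + 0.5000
  = 1.5000 bits

I(S;T) = H(S) + H(T) - H(S,T)
  = 1.5000 + 1.5000 - 1.5000
  = 1.5000 bits

min(H(S), H(T)) = min(1.5000, 1.5000) = 1.5000 bits
Since 1.5000 ≤ 1.5000, the bound is satisfied ✓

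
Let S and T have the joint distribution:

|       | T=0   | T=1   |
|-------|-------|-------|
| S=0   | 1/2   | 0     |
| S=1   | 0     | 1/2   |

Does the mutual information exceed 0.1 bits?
Marginal P(S) (row sums):
  P(S=0) = 1/2 + 0 = 1/2
  P(S=1) = 0 + 1/2 = 1/2
Marginal P(T) (column sums):
  P(T=0) = 1/2 + 0 = 1/2
  P(T=1) = 0 + 1/2 = 1/2

H(S) = -[(1/2)·log₂(1/2) + (1/2)·log₂(1/2)]
  = 0.5000 + 0.5000
  = 1.0000 bits
H(T) = -[(1/2)·log₂(1/2) + (1/2)·log₂(1/2)]
  = 0.5000 + 0.5000
  = 1.0000 bits
H(S,T) = -[(1/2)·log₂(1/2) + (1/2)·log₂(1/2)]
  = 0.5000 + 0.5000
  = 1.0000 bits

I(S;T) = H(S) + H(T) - H(S,T)
  = 1.0000 + 1.0000 - 1.0000
  = 1.0000 bits

Yes. I(S;T) = 1.0000 bits, which is > 0.1 bits.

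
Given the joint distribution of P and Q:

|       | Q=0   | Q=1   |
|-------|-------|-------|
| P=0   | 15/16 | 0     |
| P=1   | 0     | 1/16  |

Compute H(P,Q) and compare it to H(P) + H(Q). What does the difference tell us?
Marginal P(P) (row sums):
  P(P=0) = 15/16 + 0 = 15/16
  P(P=1) = 0 + 1/16 = 1/16
Marginal P(Q) (column sums):
  P(Q=0) = 15/16 + 0 = 15/16
  P(Q=1) = 0 + 1/16 = 1/16

H(P,Q) = -[(15/16)·log₂(15/16) + (1/16)·log₂(1/16)]
  = 0.0873 + 0.2500
  = 0.3373 bits
H(P) = -[(15/16)·log₂(15/16) + (1/16)·log₂(1/16)]
  = 0.0873 + 0.2500
  = 0.3373 bits
H(Q) = -[(15/16)·log₂(15/16) + (1/16)·log₂(1/16)]
  = 0.0873 + 0.2500
  = 0.3373 bits

H(P) + H(Q) = 0.3373 + 0.3373 = 0.6746 bits
Difference: H(P) + H(Q) - H(P,Q) = 0.6746 - 0.3373 = 0.3373 bits = I(P;Q)

The difference is the mutual information; it is positive here, so P and Q are dependent (knowing one reduces uncertainty about the other by 0.3373 bits).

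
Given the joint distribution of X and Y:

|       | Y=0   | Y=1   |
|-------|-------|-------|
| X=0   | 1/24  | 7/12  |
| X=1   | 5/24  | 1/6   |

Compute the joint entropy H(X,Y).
H(X,Y) = -Σ P(X,Y) log₂ P(X,Y), summed over the non-zero cells:
H(X,Y) = -[(1/24)·log₂(1/24) + (7/12)·log₂(7/12) + (5/24)·log₂(5/24) + (1/6)·log₂(1/6)]
  = 0.1910 + 0.4536 + 0.4715 + 0.4308
  = 1.5469 bits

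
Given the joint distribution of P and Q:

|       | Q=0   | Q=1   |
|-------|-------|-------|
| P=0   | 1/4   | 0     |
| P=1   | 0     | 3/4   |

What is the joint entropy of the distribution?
H(P,Q) = -Σ P(P,Q) log₂ P(P,Q), summed over the non-zero cells:
H(P,Q) = -[(1/4)·log₂(1/4) + (3/4)·log₂(3/4)]
  = 0.5000 + 0.3113
  = 0.8113 bits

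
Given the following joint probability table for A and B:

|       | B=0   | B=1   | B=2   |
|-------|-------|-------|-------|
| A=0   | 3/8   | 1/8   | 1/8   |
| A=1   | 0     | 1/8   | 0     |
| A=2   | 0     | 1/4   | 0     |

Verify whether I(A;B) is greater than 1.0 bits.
Marginal P(A) (row sums):
  P(A=0) = 3/8 + 1/8 + 1/8 = 5/8
  P(A=1) = 0 + 1/8 + 0 = 1/8
  P(A=2) = 0 + 1/4 + 0 = 1/4
Marginal P(B) (column sums):
  P(B=0) = 3/8 + 0 + 0 = 3/8
  P(B=1) = 1/8 + 1/8 + 1/4 = 1/2
  P(B=2) = 1/8 + 0 + 0 = 1/8

H(A) = -[(5/8)·log₂(5/8) + (1/8)·log₂(1/8) + (1/4)·log₂(1/4)]
  = 0.4238 + 0.3750 + 0.5000
  = 1.2988 bits
H(B) = -[(3/8)·log₂(3/8) + (1/2)·log₂(1/2) + (1/8)·log₂(1/8)]
  = 0.5306 + 0.5000 + 0.3750
  = 1.4056 bits
H(A,B) = -[(3/8)·log₂(3/8) + (1/8)·log₂(1/8) + (1/8)·log₂(1/8) + (1/8)·log₂(1/8) + (1/4)·log₂(1/4)]
  = 0.5306 + 0.3750 + 0.3750 + 0.3750 + 0.5000
  = 2.1556 bits

I(A;B) = H(A) + H(B) - H(A,B)
  = 1.2988 + 1.4056 - 2.1556
  = 0.5488 bits

No. I(A;B) = 0.5488 bits, which is ≤ 1.0 bits.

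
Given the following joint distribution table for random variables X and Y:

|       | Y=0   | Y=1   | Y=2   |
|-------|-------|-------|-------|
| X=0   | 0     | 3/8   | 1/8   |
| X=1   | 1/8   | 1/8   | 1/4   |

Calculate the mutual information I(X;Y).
Marginal P(X) (row sums):
  P(X=0) = 0 + 3/8 + 1/8 = 1/2
  P(X=1) = 1/8 + 1/8 + 1/4 = 1/2
Marginal P(Y) (column sums):
  P(Y=0) = 0 + 1/8 = 1/8
  P(Y=1) = 3/8 + 1/8 = 1/2
  P(Y=2) = 1/8 + 1/4 = 3/8

H(X) = -[(1/2)·log₂(1/2) + (1/2)·log₂(1/2)]
  = 0.5000 + 0.5000
  = 1.0000 bits
H(Y) = -[(1/8)·log₂(1/8) + (1/2)·log₂(1/2) + (3/8)·log₂(3/8)]
  = 0.3750 + 0.5000 + 0.5306
  = 1.4056 bits
H(X,Y) = -[(3/8)·log₂(3/8) + (1/8)·log₂(1/8) + (1/8)·log₂(1/8) + (1/8)·log₂(1/8) + (1/4)·log₂(1/4)]
  = 0.5306 + 0.3750 + 0.3750 + 0.3750 + 0.5000
  = 2.1556 bits

I(X;Y) = H(X) + H(Y) - H(X,Y)
  = 1.0000 + 1.4056 - 2.1556
  = 0.2500 bits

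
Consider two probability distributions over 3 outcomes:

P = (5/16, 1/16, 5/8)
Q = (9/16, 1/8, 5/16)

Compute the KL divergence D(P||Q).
D(P||Q) = Σ P(i) log₂(P(i)/Q(i))
  i=0: (5/16) × log₂((5/16)/(9/16)) = (5/16) × log₂(5/9) = -0.2650
  i=1: (1/16) × log₂((1/16)/(1/8)) = (1/16) × log₂(1/2) = -0.0625
  i=2: (5/8) × log₂((5/8)/(5/16)) = (5/8) × log₂(2) = 0.6250
D(P||Q) = -0.2650 - 0.0625 + 0.6250
  = 0.2975 bits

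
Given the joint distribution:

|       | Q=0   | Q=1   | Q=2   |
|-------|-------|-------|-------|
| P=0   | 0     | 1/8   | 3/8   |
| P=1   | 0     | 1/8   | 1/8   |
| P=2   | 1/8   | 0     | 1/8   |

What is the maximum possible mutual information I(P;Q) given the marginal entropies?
The upper bound on mutual information is I(P;Q) ≤ min(H(P), H(Q)).

Marginal P(P) (row sums):
  P(P=0) = 0 + 1/8 + 3/8 = 1/2
  P(P=1) = 0 + 1/8 + 1/8 = 1/4
  P(P=2) = 1/8 + 0 + 1/8 = 1/4
Marginal P(Q) (column sums):
  P(Q=0) = 0 + 0 + 1/8 = 1/8
  P(Q=1) = 1/8 + 1/8 + 0 = 1/4
  P(Q=2) = 3/8 + 1/8 + 1/8 = 5/8

H(P) = -[(1/2)·log₂(1/2) + (1/4)·log₂(1/4) + (1/4)·log₂(1/4)]
  = 0.5000 + 0.5000 + 0.5000
  = 1.5000 bits
H(Q) = -[(1/8)·log₂(1/8) + (1/4)·log₂(1/4) + (5/8)·log₂(5/8)]
  = 0.3750 + 0.5000 + 0.4238
  = 1.2988 bits

Maximum possible I(P;Q) = min(1.5000, 1.2988) = 1.2988 bits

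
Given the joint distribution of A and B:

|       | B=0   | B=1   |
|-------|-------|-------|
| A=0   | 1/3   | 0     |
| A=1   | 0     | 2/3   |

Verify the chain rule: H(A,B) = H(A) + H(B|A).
Left side:
H(A,B) = -[(1/3)·log₂(1/3) + (2/3)·log₂(2/3)]
  = 0.5283 + 0.3900
  = 0.9183 bits

Right side:
Marginal P(A) (row sums):
  P(A=0) = 1/3 + 0 = 1/3
  P(A=1) = 0 + 2/3 = 2/3
H(A) = -[(1/3)·log₂(1/3) + (2/3)·log₂(2/3)]
  = 0.5283 + 0.3900
  = 0.9183 bits
H(B|A) = -Σ P(A,B)·log₂ P(B|A), where P(B|A) = P(A,B) / P(A)
  (cells with P(A,B) = 0 contribute 0)
  (A=0,B=0): P(B|A) = (1/3)/(1/3) = 1;  -(1/3)·log₂(1) = 0.0000
  (A=1,B=1): P(B|A) = (2/3)/(2/3) = 1;  -(2/3)·log₂(1) = 0.0000
H(B|A) = 0.0000 + 0.0000
  = 0.0000 bits
H(A) + H(B|A) = 0.9183 + 0.0000 = 0.9183 bits

Both sides equal 0.9183 bits, so the chain rule holds ✓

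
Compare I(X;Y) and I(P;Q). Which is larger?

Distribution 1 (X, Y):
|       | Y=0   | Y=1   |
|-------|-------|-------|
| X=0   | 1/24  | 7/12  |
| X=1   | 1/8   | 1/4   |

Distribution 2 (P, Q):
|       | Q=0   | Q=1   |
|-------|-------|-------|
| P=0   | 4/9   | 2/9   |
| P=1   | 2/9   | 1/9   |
Distribution 1 (X, Y):
Marginal P(X) (row sums):
  P(X=0) = 1/24 + 7/12 = 5/8
  P(X=1) = 1/8 + 1/4 = 3/8
Marginal P(Y) (column sums):
  P(Y=0) = 1/24 + 1/8 = 1/6
  P(Y=1) = 7/12 + 1/4 = 5/6

H(X) = -[(5/8)·log₂(5/8) + (3/8)·log₂(3/8)]
  = 0.4238 + 0.5306
  = 0.9544 bits
H(Y) = -[(1/6)·log₂(1/6) + (5/6)·log₂(5/6)]
  = 0.4308 + 0.2192
  = 0.6500 bits
H(X,Y) = -[(1/24)·log₂(1/24) + (7/12)·log₂(7/12) + (1/8)·log₂(1/8) + (1/4)·log₂(1/4)]
  = 0.1910 + 0.4536 + 0.3750 + 0.5000
  = 1.5196 bits

I(X;Y) = H(X) + H(Y) - H(X,Y)
  = 0.9544 + 0.6500 - 1.5196
  = 0.0848 bits

Distribution 2 (P, Q):
Marginal P(P) (row sums):
  P(P=0) = 4/9 + 2/9 = 2/3
  P(P=1) = 2/9 + 1/9 = 1/3
Marginal P(Q) (column sums):
  P(Q=0) = 4/9 + 2/9 = 2/3
  P(Q=1) = 2/9 + 1/9 = 1/3

H(P) = -[(2/3)·log₂(2/3) + (1/3)·log₂(1/3)]
  = 0.3900 + 0.5283
  = 0.9183 bits
H(Q) = -[(2/3)·log₂(2/3) + (1/3)·log₂(1/3)]
  = 0.3900 + 0.5283
  = 0.9183 bits
H(P,Q) = -[(4/9)·log₂(4/9) + (2/9)·log₂(2/9) + (2/9)·log₂(2/9) + (1/9)·log₂(1/9)]
  = 0.5200 + 0.4822 + 0.4822 + 0.3522
  = 1.8366 bits

I(P;Q) = H(P) + H(Q) - H(P,Q)
  = 0.9183 + 0.9183 - 1.8366
  = 0.0000 bits

I(X;Y) = 0.0848 bits > I(P;Q) = 0.0000 bits, so (X, Y) has the higher mutual information (stronger dependence).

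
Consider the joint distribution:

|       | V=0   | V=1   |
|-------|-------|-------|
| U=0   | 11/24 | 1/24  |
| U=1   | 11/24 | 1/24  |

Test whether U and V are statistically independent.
Marginal P(U) (row sums):
  P(U=0) = 11/24 + 1/24 = 1/2
  P(U=1) = 11/24 + 1/24 = 1/2
Marginal P(V) (column sums):
  P(V=0) = 11/24 + 11/24 = 11/12
  P(V=1) = 1/24 + 1/24 = 1/12

U and V are independent iff P(U=i,V=j) = P(U=i)·P(V=j) for every cell.
  P(U=0)·P(V=0) = 1/2 × 11/12 = 11/24 = P(U=0,V=0) ✓
  P(U=0)·P(V=1) = 1/2 × 1/12 = 1/24 = P(U=0,V=1) ✓
  P(U=1)·P(V=0) = 1/2 × 11/12 = 11/24 = P(U=1,V=0) ✓
  P(U=1)·P(V=1) = 1/2 × 1/12 = 1/24 = P(U=1,V=1) ✓

Yes, U and V are independent: every cell factors, so I(U;V) = 0 bits.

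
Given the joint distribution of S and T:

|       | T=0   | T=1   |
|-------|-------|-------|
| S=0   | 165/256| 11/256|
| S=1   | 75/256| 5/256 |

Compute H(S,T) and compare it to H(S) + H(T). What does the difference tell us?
Marginal P(S) (row sums):
  P(S=0) = 165/256 + 11/256 = 11/16
  P(S=1) = 75/256 + 5/256 = 5/16
Marginal P(T) (column sums):
  P(T=0) = 165/256 + 75/256 = 15/16
  P(T=1) = 11/256 + 5/256 = 1/16

H(S,T) = -[(165/256)·log₂(165/256) + (11/256)·log₂(11/256) + (75/256)·log₂(75/256) + (5/256)·log₂(5/256)]
  = 0.4084 + 0.1951 + 0.5189 + 0.1109
  = 1.2333 bits
H(S) = -[(11/16)·log₂(11/16) + (5/16)·log₂(5/16)]
  = 0.3716 + 0.5244
  = 0.8960 bits
H(T) = -[(15/16)·log₂(15/16) + (1/16)·log₂(1/16)]
  = 0.0873 + 0.2500
  = 0.3373 bits

H(S) + H(T) = 0.8960 + 0.3373 = 1.2333 bits
Difference: H(S) + H(T) - H(S,T) = 1.2333 - 1.2333 = 0.0000 bits = I(S;T)

The difference is the mutual information; it is 0 here, so S and T are independent (the joint entropy equals the sum of the marginal entropies).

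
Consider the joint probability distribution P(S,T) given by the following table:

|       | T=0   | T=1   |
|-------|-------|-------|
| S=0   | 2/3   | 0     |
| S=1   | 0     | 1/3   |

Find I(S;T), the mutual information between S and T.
Marginal P(S) (row sums):
  P(S=0) = 2/3 + 0 = 2/3
  P(S=1) = 0 + 1/3 = 1/3
Marginal P(T) (column sums):
  P(T=0) = 2/3 + 0 = 2/3
  P(T=1) = 0 + 1/3 = 1/3

H(S) = -[(2/3)·log₂(2/3) + (1/3)·log₂(1/3)]
  = 0.3900 + 0.5283
  = 0.9183 bits
H(T) = -[(2/3)·log₂(2/3) + (1/3)·log₂(1/3)]
  = 0.3900 + 0.5283
  = 0.9183 bits
H(S,T) = -[(2/3)·log₂(2/3) + (1/3)·log₂(1/3)]
  = 0.3900 + 0.5283
  = 0.9183 bits

I(S;T) = H(S) + H(T) - H(S,T)
  = 0.9183 + 0.9183 - 0.9183
  = 0.9183 bits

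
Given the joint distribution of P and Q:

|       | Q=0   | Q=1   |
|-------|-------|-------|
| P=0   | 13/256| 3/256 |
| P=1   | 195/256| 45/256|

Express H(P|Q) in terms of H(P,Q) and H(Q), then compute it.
H(P|Q) = H(P,Q) - H(Q)

Marginal P(Q) (column sums):
  P(Q=0) = 13/256 + 195/256 = 13/16
  P(Q=1) = 3/256 + 45/256 = 3/16

H(P,Q) = -[(13/256)·log₂(13/256) + (3/256)·log₂(3/256) + (195/256)·log₂(195/256) + (45/256)·log₂(45/256)]
  = 0.2183 + 0.0752 + 0.2991 + 0.4409
  = 1.0335 bits
H(Q) = -[(13/16)·log₂(13/16) + (3/16)·log₂(3/16)]
  = 0.2434 + 0.4528
  = 0.6962 bits

H(P|Q) = 1.0335 - 0.6962 = 0.3373 bits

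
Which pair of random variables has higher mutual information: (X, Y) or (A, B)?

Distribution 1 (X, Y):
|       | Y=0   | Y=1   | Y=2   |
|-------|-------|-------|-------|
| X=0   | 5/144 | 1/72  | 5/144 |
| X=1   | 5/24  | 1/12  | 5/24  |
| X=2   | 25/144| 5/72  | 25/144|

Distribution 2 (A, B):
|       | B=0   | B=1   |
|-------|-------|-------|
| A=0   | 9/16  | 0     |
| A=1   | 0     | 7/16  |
Distribution 1 (X, Y):
Marginal P(X) (row sums):
  P(X=0) = 5/144 + 1/72 + 5/144 = 1/12
  P(X=1) = 5/24 + 1/12 + 5/24 = 1/2
  P(X=2) = 25/144 + 5/72 + 25/144 = 5/12
Marginal P(Y) (column sums):
  P(Y=0) = 5/144 + 5/24 + 25/144 = 5/12
  P(Y=1) = 1/72 + 1/12 + 5/72 = 1/6
  P(Y=2) = 5/144 + 5/24 + 25/144 = 5/12

H(X) = -[(1/12)·log₂(1/12) + (1/2)·log₂(1/2) + (5/12)·log₂(5/12)]
  = 0.2987 + 0.5000 + 0.5263
  = 1.3250 bits
H(Y) = -[(5/12)·log₂(5/12) + (1/6)·log₂(1/6) + (5/12)·log₂(5/12)]
  = 0.5263 + 0.4308 + 0.5263
  = 1.4834 bits
H(X,Y) = -[(5/144)·log₂(5/144) + (1/72)·log₂(1/72) + (5/144)·log₂(5/144) + (5/24)·log₂(5/24) + (1/12)·log₂(1/12) + (5/24)·log₂(5/24) + (25/144)·log₂(25/144) + (5/72)·log₂(5/72) + (25/144)·log₂(25/144)]
  = 0.1683 + 0.0857 + 0.1683 + 0.4715 + 0.2987 + 0.4715 + 0.4386 + 0.2672 + 0.4386
  = 2.8084 bits

I(X;Y) = H(X) + H(Y) - H(X,Y)
  = 1.3250 + 1.4834 - 2.8084
  = 0.0000 bits

Distribution 2 (A, B):
Marginal P(A) (row sums):
  P(A=0) = 9/16 + 0 = 9/16
  P(A=1) = 0 + 7/16 = 7/16
Marginal P(B) (column sums):
  P(B=0) = 9/16 + 0 = 9/16
  P(B=1) = 0 + 7/16 = 7/16

H(A) = -[(9/16)·log₂(9/16) + (7/16)·log₂(7/16)]
  = 0.4669 + 0.5218
  = 0.9887 bits
H(B) = -[(9/16)·log₂(9/16) + (7/16)·log₂(7/16)]
  = 0.4669 + 0.5218
  = 0.9887 bits
H(A,B) = -[(9/16)·log₂(9/16) + (7/16)·log₂(7/16)]
  = 0.4669 + 0.5218
  = 0.9887 bits

I(A;B) = H(A) + H(B) - H(A,B)
  = 0.9887 + 0.9887 - 0.9887
  = 0.9887 bits

I(A;B) = 0.9887 bits > I(X;Y) = 0.0000 bits, so (A, B) has the higher mutual information (stronger dependence).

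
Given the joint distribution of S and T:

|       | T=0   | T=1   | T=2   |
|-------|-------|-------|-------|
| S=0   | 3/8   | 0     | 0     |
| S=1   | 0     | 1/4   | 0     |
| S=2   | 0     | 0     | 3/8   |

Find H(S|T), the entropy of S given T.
Marginal P(T) (column sums):
  P(T=0) = 3/8 + 0 + 0 = 3/8
  P(T=1) = 0 + 1/4 + 0 = 1/4
  P(T=2) = 0 + 0 + 3/8 = 3/8

H(S|T) = -Σ P(S,T)·log₂ P(S|T), where P(S|T) = P(S,T) / P(T)
  (cells with P(S,T) = 0 contribute 0)
  (S=0,T=0): P(S|T) = (3/8)/(3/8) = 1;  -(3/8)·log₂(1) = 0.0000
  (S=1,T=1): P(S|T) = (1/4)/(1/4) = 1;  -(1/4)·log₂(1) = 0.0000
  (S=2,T=2): P(S|T) = (3/8)/(3/8) = 1;  -(3/8)·log₂(1) = 0.0000
H(S|T) = 0.0000 + 0.0000 + 0.0000
  = 0.0000 bits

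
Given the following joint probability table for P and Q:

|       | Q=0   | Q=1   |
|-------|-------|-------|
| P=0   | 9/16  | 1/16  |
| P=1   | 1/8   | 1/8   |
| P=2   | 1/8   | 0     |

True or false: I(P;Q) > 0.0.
Marginal P(P) (row sums):
  P(P=0) = 9/16 + 1/16 = 5/8
  P(P=1) = 1/8 + 1/8 = 1/4
  P(P=2) = 1/8 + 0 = 1/8
Marginal P(Q) (column sums):
  P(Q=0) = 9/16 + 1/8 + 1/8 = 13/16
  P(Q=1) = 1/16 + 1/8 + 0 = 3/16

H(P) = -[(5/8)·log₂(5/8) + (1/4)·log₂(1/4) + (1/8)·log₂(1/8)]
  = 0.4238 + 0.5000 + 0.3750
  = 1.2988 bits
H(Q) = -[(13/16)·log₂(13/16) + (3/16)·log₂(3/16)]
  = 0.2434 + 0.4528
  = 0.6962 bits
H(P,Q) = -[(9/16)·log₂(9/16) + (1/16)·log₂(1/16) + (1/8)·log₂(1/8) + (1/8)·log₂(1/8) + (1/8)·log₂(1/8)]
  = 0.4669 + 0.2500 + 0.3750 + 0.3750 + 0.3750
  = 1.8419 bits

I(P;Q) = H(P) + H(Q) - H(P,Q)
  = 1.2988 + 0.6962 - 1.8419
  = 0.1531 bits

True. I(P;Q) = 0.1531 bits, which is > 0.0 bits.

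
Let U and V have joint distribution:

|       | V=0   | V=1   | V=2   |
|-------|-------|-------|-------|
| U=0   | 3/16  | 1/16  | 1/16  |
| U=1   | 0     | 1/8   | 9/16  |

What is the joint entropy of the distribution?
H(U,V) = -Σ P(U,V) log₂ P(U,V), summed over the non-zero cells:
H(U,V) = -[(3/16)·log₂(3/16) + (1/16)·log₂(1/16) + (1/16)·log₂(1/16) + (1/8)·log₂(1/8) + (9/16)·log₂(9/16)]
  = 0.4528 + 0.2500 + 0.2500 + 0.3750 + 0.4669
  = 1.7947 bits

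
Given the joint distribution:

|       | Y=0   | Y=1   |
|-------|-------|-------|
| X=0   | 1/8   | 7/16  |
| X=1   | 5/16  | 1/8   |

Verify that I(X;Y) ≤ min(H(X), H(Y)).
Marginal P(X) (row sums):
  P(X=0) = 1/8 + 7/16 = 9/16
  P(X=1) = 5/16 + 1/8 = 7/16
Marginal P(Y) (column sums):
  P(Y=0) = 1/8 + 5/16 = 7/16
  P(Y=1) = 7/16 + 1/8 = 9/16

H(X) = -[(9/16)·log₂(9/16) + (7/16)·log₂(7/16)]
  = 0.4669 + 0.5218
  = 0.9887 bits
H(Y) = -[(7/16)·log₂(7/16) + (9/16)·log₂(9/16)]
  = 0.5218 + 0.4669
  = 0.9887 bits
H(X,Y) = -[(1/8)·log₂(1/8) + (7/16)·log₂(7/16) + (5/16)·log₂(5/16) + (1/8)·log₂(1/8)]
  = 0.3750 + 0.5218 + 0.5244 + 0.3750
  = 1.7962 bits

I(X;Y) = H(X) + H(Y) - H(X,Y)
  = 0.9887 + 0.9887 - 1.7962
  = 0.1812 bits

min(H(X), H(Y)) = min(0.9887, 0.9887) = 0.9887 bits
Since 0.1812 ≤ 0.9887, the bound is satisfied ✓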